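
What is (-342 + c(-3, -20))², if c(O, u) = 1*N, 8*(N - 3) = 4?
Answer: 458329/4 ≈ 1.1458e+5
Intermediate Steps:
N = 7/2 (N = 3 + (⅛)*4 = 3 + ½ = 7/2 ≈ 3.5000)
c(O, u) = 7/2 (c(O, u) = 1*(7/2) = 7/2)
(-342 + c(-3, -20))² = (-342 + 7/2)² = (-677/2)² = 458329/4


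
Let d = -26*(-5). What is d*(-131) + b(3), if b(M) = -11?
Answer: -17041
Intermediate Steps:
d = 130
d*(-131) + b(3) = 130*(-131) - 11 = -17030 - 11 = -17041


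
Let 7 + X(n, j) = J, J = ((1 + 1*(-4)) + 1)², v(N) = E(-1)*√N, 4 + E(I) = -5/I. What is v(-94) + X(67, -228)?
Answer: -3 + I*√94 ≈ -3.0 + 9.6954*I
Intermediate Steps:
E(I) = -4 - 5/I
v(N) = √N (v(N) = (-4 - 5/(-1))*√N = (-4 - 5*(-1))*√N = (-4 + 5)*√N = 1*√N = √N)
J = 4 (J = ((1 - 4) + 1)² = (-3 + 1)² = (-2)² = 4)
X(n, j) = -3 (X(n, j) = -7 + 4 = -3)
v(-94) + X(67, -228) = √(-94) - 3 = I*√94 - 3 = -3 + I*√94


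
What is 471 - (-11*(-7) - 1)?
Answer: 395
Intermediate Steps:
471 - (-11*(-7) - 1) = 471 - (77 - 1) = 471 - 1*76 = 471 - 76 = 395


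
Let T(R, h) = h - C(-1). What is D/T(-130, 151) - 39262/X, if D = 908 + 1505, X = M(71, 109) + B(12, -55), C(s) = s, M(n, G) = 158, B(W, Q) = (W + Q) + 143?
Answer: -140665/1032 ≈ -136.30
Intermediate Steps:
B(W, Q) = 143 + Q + W (B(W, Q) = (Q + W) + 143 = 143 + Q + W)
T(R, h) = 1 + h (T(R, h) = h - 1*(-1) = h + 1 = 1 + h)
X = 258 (X = 158 + (143 - 55 + 12) = 158 + 100 = 258)
D = 2413
D/T(-130, 151) - 39262/X = 2413/(1 + 151) - 39262/258 = 2413/152 - 39262*1/258 = 2413*(1/152) - 19631/129 = 127/8 - 19631/129 = -140665/1032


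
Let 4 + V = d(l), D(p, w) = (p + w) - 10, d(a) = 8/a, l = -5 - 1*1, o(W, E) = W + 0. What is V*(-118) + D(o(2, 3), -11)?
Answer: 1831/3 ≈ 610.33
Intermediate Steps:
o(W, E) = W
l = -6 (l = -5 - 1 = -6)
D(p, w) = -10 + p + w
V = -16/3 (V = -4 + 8/(-6) = -4 + 8*(-1/6) = -4 - 4/3 = -16/3 ≈ -5.3333)
V*(-118) + D(o(2, 3), -11) = -16/3*(-118) + (-10 + 2 - 11) = 1888/3 - 19 = 1831/3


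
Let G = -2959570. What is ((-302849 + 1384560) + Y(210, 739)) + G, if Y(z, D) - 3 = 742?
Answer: -1877114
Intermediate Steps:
Y(z, D) = 745 (Y(z, D) = 3 + 742 = 745)
((-302849 + 1384560) + Y(210, 739)) + G = ((-302849 + 1384560) + 745) - 2959570 = (1081711 + 745) - 2959570 = 1082456 - 2959570 = -1877114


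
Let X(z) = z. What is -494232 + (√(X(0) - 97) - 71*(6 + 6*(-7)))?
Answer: -491676 + I*√97 ≈ -4.9168e+5 + 9.8489*I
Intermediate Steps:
-494232 + (√(X(0) - 97) - 71*(6 + 6*(-7))) = -494232 + (√(0 - 97) - 71*(6 + 6*(-7))) = -494232 + (√(-97) - 71*(6 - 42)) = -494232 + (I*√97 - 71*(-36)) = -494232 + (I*√97 + 2556) = -494232 + (2556 + I*√97) = -491676 + I*√97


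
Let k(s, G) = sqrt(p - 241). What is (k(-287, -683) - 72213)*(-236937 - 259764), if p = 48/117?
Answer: 35868269313 - 165567*I*sqrt(365937)/13 ≈ 3.5868e+10 - 7.7043e+6*I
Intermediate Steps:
p = 16/39 (p = 48*(1/117) = 16/39 ≈ 0.41026)
k(s, G) = I*sqrt(365937)/39 (k(s, G) = sqrt(16/39 - 241) = sqrt(-9383/39) = I*sqrt(365937)/39)
(k(-287, -683) - 72213)*(-236937 - 259764) = (I*sqrt(365937)/39 - 72213)*(-236937 - 259764) = (-72213 + I*sqrt(365937)/39)*(-496701) = 35868269313 - 165567*I*sqrt(365937)/13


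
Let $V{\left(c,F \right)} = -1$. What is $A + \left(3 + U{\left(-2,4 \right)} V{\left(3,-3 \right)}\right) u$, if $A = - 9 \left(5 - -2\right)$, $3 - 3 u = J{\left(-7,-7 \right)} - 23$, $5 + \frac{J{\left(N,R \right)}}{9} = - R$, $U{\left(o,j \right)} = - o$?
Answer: $- \frac{181}{3} \approx -60.333$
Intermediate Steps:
$J{\left(N,R \right)} = -45 - 9 R$ ($J{\left(N,R \right)} = -45 + 9 \left(- R\right) = -45 - 9 R$)
$u = \frac{8}{3}$ ($u = 1 - \frac{\left(-45 - -63\right) - 23}{3} = 1 - \frac{\left(-45 + 63\right) - 23}{3} = 1 - \frac{18 - 23}{3} = 1 - - \frac{5}{3} = 1 + \frac{5}{3} = \frac{8}{3} \approx 2.6667$)
$A = -63$ ($A = - 9 \left(5 + 2\right) = \left(-9\right) 7 = -63$)
$A + \left(3 + U{\left(-2,4 \right)} V{\left(3,-3 \right)}\right) u = -63 + \left(3 + \left(-1\right) \left(-2\right) \left(-1\right)\right) \frac{8}{3} = -63 + \left(3 + 2 \left(-1\right)\right) \frac{8}{3} = -63 + \left(3 - 2\right) \frac{8}{3} = -63 + 1 \cdot \frac{8}{3} = -63 + \frac{8}{3} = - \frac{181}{3}$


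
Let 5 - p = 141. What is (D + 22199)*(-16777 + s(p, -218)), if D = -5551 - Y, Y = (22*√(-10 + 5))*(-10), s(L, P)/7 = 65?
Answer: -271728656 - 3590840*I*√5 ≈ -2.7173e+8 - 8.0294e+6*I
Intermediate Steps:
p = -136 (p = 5 - 1*141 = 5 - 141 = -136)
s(L, P) = 455 (s(L, P) = 7*65 = 455)
Y = -220*I*√5 (Y = (22*√(-5))*(-10) = (22*(I*√5))*(-10) = (22*I*√5)*(-10) = -220*I*√5 ≈ -491.94*I)
D = -5551 + 220*I*√5 (D = -5551 - (-220)*I*√5 = -5551 + 220*I*√5 ≈ -5551.0 + 491.94*I)
(D + 22199)*(-16777 + s(p, -218)) = ((-5551 + 220*I*√5) + 22199)*(-16777 + 455) = (16648 + 220*I*√5)*(-16322) = -271728656 - 3590840*I*√5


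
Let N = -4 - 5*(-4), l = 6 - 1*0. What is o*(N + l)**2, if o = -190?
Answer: -91960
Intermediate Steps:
l = 6 (l = 6 + 0 = 6)
N = 16 (N = -4 + 20 = 16)
o*(N + l)**2 = -190*(16 + 6)**2 = -190*22**2 = -190*484 = -91960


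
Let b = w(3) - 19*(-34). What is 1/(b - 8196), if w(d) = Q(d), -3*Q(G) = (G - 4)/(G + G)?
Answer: -18/135899 ≈ -0.00013245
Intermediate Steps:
Q(G) = -(-4 + G)/(6*G) (Q(G) = -(G - 4)/(3*(G + G)) = -(-4 + G)/(3*(2*G)) = -(-4 + G)*1/(2*G)/3 = -(-4 + G)/(6*G))
w(d) = (4 - d)/(6*d)
b = 11629/18 (b = (⅙)*(4 - 1*3)/3 - 19*(-34) = (⅙)*(⅓)*(4 - 3) + 646 = (⅙)*(⅓)*1 + 646 = 1/18 + 646 = 11629/18 ≈ 646.06)
1/(b - 8196) = 1/(11629/18 - 8196) = 1/(-135899/18) = -18/135899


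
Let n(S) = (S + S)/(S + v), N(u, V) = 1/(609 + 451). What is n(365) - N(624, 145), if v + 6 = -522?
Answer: -773963/172780 ≈ -4.4795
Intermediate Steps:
v = -528 (v = -6 - 522 = -528)
N(u, V) = 1/1060
n(S) = 2*S/(-528 + S) (n(S) = (S + S)/(S - 528) = (2*S)/(-528 + S) = 2*S/(-528 + S))
n(365) - N(624, 145) = 2*365/(-528 + 365) - 1*1/1060 = 2*365/(-163) - 1/1060 = 2*365*(-1/163) - 1/1060 = -730/163 - 1/1060 = -773963/172780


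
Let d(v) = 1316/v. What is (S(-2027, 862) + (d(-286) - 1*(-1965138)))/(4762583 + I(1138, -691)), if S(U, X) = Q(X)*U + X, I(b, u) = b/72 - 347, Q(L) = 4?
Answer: 10079204328/24516072295 ≈ 0.41113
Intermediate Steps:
I(b, u) = -347 + b/72 (I(b, u) = b*(1/72) - 347 = b/72 - 347 = -347 + b/72)
S(U, X) = X + 4*U (S(U, X) = 4*U + X = X + 4*U)
(S(-2027, 862) + (d(-286) - 1*(-1965138)))/(4762583 + I(1138, -691)) = ((862 + 4*(-2027)) + (1316/(-286) - 1*(-1965138)))/(4762583 + (-347 + (1/72)*1138)) = ((862 - 8108) + (1316*(-1/286) + 1965138))/(4762583 + (-347 + 569/36)) = (-7246 + (-658/143 + 1965138))/(4762583 - 11923/36) = (-7246 + 281014076/143)/(171441065/36) = (279977898/143)*(36/171441065) = 10079204328/24516072295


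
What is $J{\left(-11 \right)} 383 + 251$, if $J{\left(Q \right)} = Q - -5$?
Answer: $-2047$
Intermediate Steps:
$J{\left(Q \right)} = 5 + Q$ ($J{\left(Q \right)} = Q + 5 = 5 + Q$)
$J{\left(-11 \right)} 383 + 251 = \left(5 - 11\right) 383 + 251 = \left(-6\right) 383 + 251 = -2298 + 251 = -2047$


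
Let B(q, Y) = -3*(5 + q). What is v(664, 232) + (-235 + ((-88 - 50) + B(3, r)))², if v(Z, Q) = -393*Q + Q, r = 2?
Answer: 66665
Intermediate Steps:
B(q, Y) = -15 - 3*q
v(Z, Q) = -392*Q
v(664, 232) + (-235 + ((-88 - 50) + B(3, r)))² = -392*232 + (-235 + ((-88 - 50) + (-15 - 3*3)))² = -90944 + (-235 + (-138 + (-15 - 9)))² = -90944 + (-235 + (-138 - 24))² = -90944 + (-235 - 162)² = -90944 + (-397)² = -90944 + 157609 = 66665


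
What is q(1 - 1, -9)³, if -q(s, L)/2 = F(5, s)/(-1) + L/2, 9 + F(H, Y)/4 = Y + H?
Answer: -12167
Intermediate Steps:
F(H, Y) = -36 + 4*H + 4*Y (F(H, Y) = -36 + 4*(Y + H) = -36 + 4*(H + Y) = -36 + (4*H + 4*Y) = -36 + 4*H + 4*Y)
q(s, L) = -32 - L + 8*s (q(s, L) = -2*((-36 + 4*5 + 4*s)/(-1) + L/2) = -2*((-36 + 20 + 4*s)*(-1) + L*(½)) = -2*((-16 + 4*s)*(-1) + L/2) = -2*((16 - 4*s) + L/2) = -2*(16 + L/2 - 4*s) = -32 - L + 8*s)
q(1 - 1, -9)³ = (-32 - 1*(-9) + 8*(1 - 1))³ = (-32 + 9 + 8*0)³ = (-32 + 9 + 0)³ = (-23)³ = -12167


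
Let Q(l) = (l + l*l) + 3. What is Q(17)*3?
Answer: 927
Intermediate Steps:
Q(l) = 3 + l + l**2 (Q(l) = (l + l**2) + 3 = 3 + l + l**2)
Q(17)*3 = (3 + 17 + 17**2)*3 = (3 + 17 + 289)*3 = 309*3 = 927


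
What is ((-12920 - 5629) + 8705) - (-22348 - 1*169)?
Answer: 12673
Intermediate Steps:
((-12920 - 5629) + 8705) - (-22348 - 1*169) = (-18549 + 8705) - (-22348 - 169) = -9844 - 1*(-22517) = -9844 + 22517 = 12673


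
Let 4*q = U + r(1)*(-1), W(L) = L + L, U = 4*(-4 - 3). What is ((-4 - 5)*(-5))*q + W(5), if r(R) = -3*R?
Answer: -1085/4 ≈ -271.25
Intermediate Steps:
U = -28 (U = 4*(-7) = -28)
W(L) = 2*L
q = -25/4 (q = (-28 - 3*1*(-1))/4 = (-28 - 3*(-1))/4 = (-28 + 3)/4 = (¼)*(-25) = -25/4 ≈ -6.2500)
((-4 - 5)*(-5))*q + W(5) = ((-4 - 5)*(-5))*(-25/4) + 2*5 = -9*(-5)*(-25/4) + 10 = 45*(-25/4) + 10 = -1125/4 + 10 = -1085/4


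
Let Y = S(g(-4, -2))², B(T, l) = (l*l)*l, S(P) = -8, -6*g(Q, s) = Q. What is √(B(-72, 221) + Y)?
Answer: 15*√47973 ≈ 3285.4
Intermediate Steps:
g(Q, s) = -Q/6
B(T, l) = l³ (B(T, l) = l²*l = l³)
Y = 64 (Y = (-8)² = 64)
√(B(-72, 221) + Y) = √(221³ + 64) = √(10793861 + 64) = √10793925 = 15*√47973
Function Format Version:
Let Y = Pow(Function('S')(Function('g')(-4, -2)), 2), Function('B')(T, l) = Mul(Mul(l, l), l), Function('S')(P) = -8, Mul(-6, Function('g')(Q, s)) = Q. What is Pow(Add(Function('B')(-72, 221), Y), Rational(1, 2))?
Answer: Mul(15, Pow(47973, Rational(1, 2))) ≈ 3285.4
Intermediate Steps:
Function('g')(Q, s) = Mul(Rational(-1, 6), Q)
Function('B')(T, l) = Pow(l, 3) (Function('B')(T, l) = Mul(Pow(l, 2), l) = Pow(l, 3))
Y = 64 (Y = Pow(-8, 2) = 64)
Pow(Add(Function('B')(-72, 221), Y), Rational(1, 2)) = Pow(Add(Pow(221, 3), 64), Rational(1, 2)) = Pow(Add(10793861, 64), Rational(1, 2)) = Pow(10793925, Rational(1, 2)) = Mul(15, Pow(47973, Rational(1, 2)))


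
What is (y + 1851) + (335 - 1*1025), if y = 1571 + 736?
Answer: 3468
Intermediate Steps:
y = 2307
(y + 1851) + (335 - 1*1025) = (2307 + 1851) + (335 - 1*1025) = 4158 + (335 - 1025) = 4158 - 690 = 3468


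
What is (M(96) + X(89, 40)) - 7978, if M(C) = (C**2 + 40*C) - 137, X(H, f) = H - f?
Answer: 4990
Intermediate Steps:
M(C) = -137 + C**2 + 40*C
(M(96) + X(89, 40)) - 7978 = ((-137 + 96**2 + 40*96) + (89 - 1*40)) - 7978 = ((-137 + 9216 + 3840) + (89 - 40)) - 7978 = (12919 + 49) - 7978 = 12968 - 7978 = 4990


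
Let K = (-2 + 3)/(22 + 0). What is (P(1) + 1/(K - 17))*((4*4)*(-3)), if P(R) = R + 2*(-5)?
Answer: 162192/373 ≈ 434.83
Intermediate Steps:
K = 1/22 ≈ 0.045455
P(R) = -10 + R (P(R) = R - 10 = -10 + R)
(P(1) + 1/(K - 17))*((4*4)*(-3)) = ((-10 + 1) + 1/(1/22 - 17))*((4*4)*(-3)) = (-9 + 1/(-373/22))*(16*(-3)) = (-9 - 22/373)*(-48) = -3379/373*(-48) = 162192/373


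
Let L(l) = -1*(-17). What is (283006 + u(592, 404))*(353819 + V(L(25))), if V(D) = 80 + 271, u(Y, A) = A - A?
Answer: 100232235020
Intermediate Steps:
u(Y, A) = 0
L(l) = 17
V(D) = 351
(283006 + u(592, 404))*(353819 + V(L(25))) = (283006 + 0)*(353819 + 351) = 283006*354170 = 100232235020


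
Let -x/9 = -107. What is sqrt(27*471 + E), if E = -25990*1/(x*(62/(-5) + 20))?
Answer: sqrt(472912341142)/6099 ≈ 112.75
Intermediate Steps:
x = 963 (x = -9*(-107) = 963)
E = -64975/18297 (E = -25990*1/(963*(62/(-5) + 20)) = -25990*1/(963*(62*(-1/5) + 20)) = -25990*1/(963*(-62/5 + 20)) = -25990/((38/5)*963) = -25990/36594/5 = -25990*5/36594 = -64975/18297 ≈ -3.5511)
sqrt(27*471 + E) = sqrt(27*471 - 64975/18297) = sqrt(12717 - 64975/18297) = sqrt(232617974/18297) = sqrt(472912341142)/6099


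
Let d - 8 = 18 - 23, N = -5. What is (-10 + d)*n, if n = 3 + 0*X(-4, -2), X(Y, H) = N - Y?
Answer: -21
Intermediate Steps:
X(Y, H) = -5 - Y
d = 3 (d = 8 + (18 - 23) = 8 - 5 = 3)
n = 3 (n = 3 + 0*(-5 - 1*(-4)) = 3 + 0*(-5 + 4) = 3 + 0*(-1) = 3 + 0 = 3)
(-10 + d)*n = (-10 + 3)*3 = -7*3 = -21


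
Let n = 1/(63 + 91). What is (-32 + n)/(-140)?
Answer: 4927/21560 ≈ 0.22853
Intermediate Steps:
n = 1/154 ≈ 0.0064935
(-32 + n)/(-140) = (-32 + 1/154)/(-140) = -1/140*(-4927/154) = 4927/21560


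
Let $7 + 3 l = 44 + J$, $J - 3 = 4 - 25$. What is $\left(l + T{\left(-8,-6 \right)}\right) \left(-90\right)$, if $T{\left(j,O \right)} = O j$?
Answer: $-4890$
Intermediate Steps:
$J = -18$ ($J = 3 + \left(4 - 25\right) = 3 - 21 = -18$)
$l = \frac{19}{3}$ ($l = - \frac{7}{3} + \frac{44 - 18}{3} = - \frac{7}{3} + \frac{1}{3} \cdot 26 = - \frac{7}{3} + \frac{26}{3} = \frac{19}{3} \approx 6.3333$)
$\left(l + T{\left(-8,-6 \right)}\right) \left(-90\right) = \left(\frac{19}{3} - -48\right) \left(-90\right) = \left(\frac{19}{3} + 48\right) \left(-90\right) = \frac{163}{3} \left(-90\right) = -4890$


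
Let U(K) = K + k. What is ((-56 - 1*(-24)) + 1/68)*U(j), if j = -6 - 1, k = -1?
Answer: 4350/17 ≈ 255.88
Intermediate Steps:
j = -7
U(K) = -1 + K (U(K) = K - 1 = -1 + K)
((-56 - 1*(-24)) + 1/68)*U(j) = ((-56 - 1*(-24)) + 1/68)*(-1 - 7) = ((-56 + 24) + 1/68)*(-8) = (-32 + 1/68)*(-8) = -2175/68*(-8) = 4350/17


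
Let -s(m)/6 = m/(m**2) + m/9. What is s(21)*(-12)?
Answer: 1200/7 ≈ 171.43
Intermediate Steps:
s(m) = -6/m - 2*m/3 (s(m) = -6*(m/(m**2) + m/9) = -6*(m/m**2 + m*(1/9)) = -6*(1/m + m/9) = -6/m - 2*m/3)
s(21)*(-12) = (-6/21 - 2/3*21)*(-12) = (-6*1/21 - 14)*(-12) = (-2/7 - 14)*(-12) = -100/7*(-12) = 1200/7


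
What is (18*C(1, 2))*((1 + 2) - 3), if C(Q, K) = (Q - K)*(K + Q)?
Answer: 0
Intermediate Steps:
C(Q, K) = (K + Q)*(Q - K)
(18*C(1, 2))*((1 + 2) - 3) = (18*(1**2 - 1*2**2))*((1 + 2) - 3) = (18*(1 - 1*4))*(3 - 3) = (18*(1 - 4))*0 = (18*(-3))*0 = -54*0 = 0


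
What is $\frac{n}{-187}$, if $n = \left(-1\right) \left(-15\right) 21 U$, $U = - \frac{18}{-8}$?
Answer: $- \frac{2835}{748} \approx -3.7901$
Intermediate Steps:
$U = \frac{9}{4}$ ($U = \left(-18\right) \left(- \frac{1}{8}\right) = \frac{9}{4} \approx 2.25$)
$n = \frac{2835}{4}$ ($n = \left(-1\right) \left(-15\right) 21 \cdot \frac{9}{4} = 15 \cdot 21 \cdot \frac{9}{4} = 315 \cdot \frac{9}{4} = \frac{2835}{4} \approx 708.75$)
$\frac{n}{-187} = \frac{2835}{4 \left(-187\right)} = \frac{2835}{4} \left(- \frac{1}{187}\right) = - \frac{2835}{748}$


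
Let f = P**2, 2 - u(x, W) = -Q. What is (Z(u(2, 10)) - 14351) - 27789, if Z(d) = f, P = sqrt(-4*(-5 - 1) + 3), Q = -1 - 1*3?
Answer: -42113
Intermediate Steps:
Q = -4 (Q = -1 - 3 = -4)
u(x, W) = -2 (u(x, W) = 2 - (-1)*(-4) = 2 - 1*4 = 2 - 4 = -2)
P = 3*sqrt(3) (P = sqrt(-4*(-6) + 3) = sqrt(24 + 3) = sqrt(27) = 3*sqrt(3) ≈ 5.1962)
f = 27 (f = (3*sqrt(3))**2 = 27)
Z(d) = 27
(Z(u(2, 10)) - 14351) - 27789 = (27 - 14351) - 27789 = -14324 - 27789 = -42113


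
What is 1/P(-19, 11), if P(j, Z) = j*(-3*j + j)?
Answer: -1/722 ≈ -0.0013850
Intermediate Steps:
P(j, Z) = -2*j**2 (P(j, Z) = j*(-2*j) = -2*j**2)
1/P(-19, 11) = 1/(-2*(-19)**2) = 1/(-2*361) = 1/(-722) = -1/722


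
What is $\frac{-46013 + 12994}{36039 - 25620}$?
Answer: $- \frac{33019}{10419} \approx -3.1691$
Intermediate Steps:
$\frac{-46013 + 12994}{36039 - 25620} = - \frac{33019}{10419}$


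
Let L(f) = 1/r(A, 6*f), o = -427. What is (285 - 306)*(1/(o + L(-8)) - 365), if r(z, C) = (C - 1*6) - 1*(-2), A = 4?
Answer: 170202417/22205 ≈ 7665.0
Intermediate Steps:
r(z, C) = -4 + C (r(z, C) = (C - 6) + 2 = (-6 + C) + 2 = -4 + C)
L(f) = 1/(-4 + 6*f)
(285 - 306)*(1/(o + L(-8)) - 365) = (285 - 306)*(1/(-427 + 1/(2*(-2 + 3*(-8)))) - 365) = -21*(1/(-427 + 1/(2*(-2 - 24))) - 365) = -21*(1/(-427 + (½)/(-26)) - 365) = -21*(1/(-427 + (½)*(-1/26)) - 365) = -21*(1/(-427 - 1/52) - 365) = -21*(1/(-22205/52) - 365) = -21*(-52/22205 - 365) = -21*(-8104877/22205) = 170202417/22205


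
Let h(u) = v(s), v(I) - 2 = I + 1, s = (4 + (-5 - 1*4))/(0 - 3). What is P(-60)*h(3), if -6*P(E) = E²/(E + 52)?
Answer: 350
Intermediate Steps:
s = 5/3 (s = (4 + (-5 - 4))/(-3) = (4 - 9)*(-⅓) = -5*(-⅓) = 5/3 ≈ 1.6667)
v(I) = 3 + I (v(I) = 2 + (I + 1) = 2 + (1 + I) = 3 + I)
h(u) = 14/3 (h(u) = 3 + 5/3 = 14/3)
P(E) = -E²/(6*(52 + E)) (P(E) = -E²/(6*(E + 52)) = -E²/(6*(52 + E)))
P(-60)*h(3) = -1*(-60)²/(312 + 6*(-60))*(14/3) = -1*3600/(312 - 360)*(14/3) = -1*3600/(-48)*(14/3) = -1*3600*(-1/48)*(14/3) = 75*(14/3) = 350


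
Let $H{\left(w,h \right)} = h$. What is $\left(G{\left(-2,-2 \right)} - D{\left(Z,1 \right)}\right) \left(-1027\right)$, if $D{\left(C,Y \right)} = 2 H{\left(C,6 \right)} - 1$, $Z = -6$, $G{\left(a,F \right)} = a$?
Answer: $13351$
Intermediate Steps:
$D{\left(C,Y \right)} = 11$ ($D{\left(C,Y \right)} = 2 \cdot 6 - 1 = 12 - 1 = 11$)
$\left(G{\left(-2,-2 \right)} - D{\left(Z,1 \right)}\right) \left(-1027\right) = \left(-2 - 11\right) \left(-1027\right) = \left(-13\right) \left(-1027\right) = 13351$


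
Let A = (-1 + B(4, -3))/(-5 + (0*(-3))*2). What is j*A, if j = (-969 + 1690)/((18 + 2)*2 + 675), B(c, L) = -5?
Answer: 4326/3575 ≈ 1.2101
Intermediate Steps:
j = 721/715 (j = 721/(20*2 + 675) = 721/(40 + 675) = 721/715 ≈ 1.0084)
A = 6/5 (A = (-1 - 5)/(-5 + (0*(-3))*2) = -6/(-5 + 0*2) = -6/(-5 + 0) = -6/(-5) = -6*(-⅕) = 6/5 ≈ 1.2000)
j*A = (721/715)*(6/5) = 4326/3575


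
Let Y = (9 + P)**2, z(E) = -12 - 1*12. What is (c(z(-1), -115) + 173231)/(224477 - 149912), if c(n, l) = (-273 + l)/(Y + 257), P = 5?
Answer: 15694651/6755589 ≈ 2.3232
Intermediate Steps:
z(E) = -24 (z(E) = -12 - 12 = -24)
Y = 196 (Y = (9 + 5)**2 = 14**2 = 196)
c(n, l) = -91/151 + l/453 (c(n, l) = (-273 + l)/(196 + 257) = (-273 + l)/453 = (-273 + l)*(1/453) = -91/151 + l/453)
(c(z(-1), -115) + 173231)/(224477 - 149912) = ((-91/151 + (1/453)*(-115)) + 173231)/(224477 - 149912) = ((-91/151 - 115/453) + 173231)/74565 = (-388/453 + 173231)*(1/74565) = (78473255/453)*(1/74565) = 15694651/6755589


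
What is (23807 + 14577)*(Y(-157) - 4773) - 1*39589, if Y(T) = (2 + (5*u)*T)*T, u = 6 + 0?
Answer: 28188517483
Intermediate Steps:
u = 6
Y(T) = T*(2 + 30*T) (Y(T) = (2 + (5*6)*T)*T = (2 + 30*T)*T = T*(2 + 30*T))
(23807 + 14577)*(Y(-157) - 4773) - 1*39589 = (23807 + 14577)*(2*(-157)*(1 + 15*(-157)) - 4773) - 1*39589 = 38384*(2*(-157)*(1 - 2355) - 4773) - 39589 = 38384*(2*(-157)*(-2354) - 4773) - 39589 = 38384*(739156 - 4773) - 39589 = 38384*734383 - 39589 = 28188557072 - 39589 = 28188517483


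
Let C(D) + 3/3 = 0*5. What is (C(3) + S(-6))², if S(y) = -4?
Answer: 25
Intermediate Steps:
C(D) = -1 (C(D) = -1 + 0*5 = -1 + 0 = -1)
(C(3) + S(-6))² = (-1 - 4)² = (-5)² = 25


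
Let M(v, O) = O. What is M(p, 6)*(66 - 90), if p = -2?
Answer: -144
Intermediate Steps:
M(p, 6)*(66 - 90) = 6*(66 - 90) = 6*(-24) = -144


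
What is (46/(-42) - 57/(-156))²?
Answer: 635209/1192464 ≈ 0.53269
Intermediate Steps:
(46/(-42) - 57/(-156))² = (46*(-1/42) - 57*(-1/156))² = (-23/21 + 19/52)² = (-797/1092)² = 635209/1192464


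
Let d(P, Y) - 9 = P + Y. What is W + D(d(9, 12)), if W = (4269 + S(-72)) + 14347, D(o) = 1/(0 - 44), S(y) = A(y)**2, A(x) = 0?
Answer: 819103/44 ≈ 18616.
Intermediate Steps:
S(y) = 0 (S(y) = 0**2 = 0)
d(P, Y) = 9 + P + Y (d(P, Y) = 9 + (P + Y) = 9 + P + Y)
D(o) = -1/44 (D(o) = 1/(-44) = -1/44)
W = 18616 (W = (4269 + 0) + 14347 = 4269 + 14347 = 18616)
W + D(d(9, 12)) = 18616 - 1/44 = 819103/44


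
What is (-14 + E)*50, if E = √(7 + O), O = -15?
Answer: -700 + 100*I*√2 ≈ -700.0 + 141.42*I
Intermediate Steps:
E = 2*I*√2 (E = √(7 - 15) = √(-8) = 2*I*√2 ≈ 2.8284*I)
(-14 + E)*50 = (-14 + 2*I*√2)*50 = -700 + 100*I*√2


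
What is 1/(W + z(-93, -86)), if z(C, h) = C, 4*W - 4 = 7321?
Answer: 4/6953 ≈ 0.00057529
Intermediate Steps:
W = 7325/4 (W = 1 + (1/4)*7321 = 1 + 7321/4 = 7325/4 ≈ 1831.3)
1/(W + z(-93, -86)) = 1/(7325/4 - 93) = 1/(6953/4) = 4/6953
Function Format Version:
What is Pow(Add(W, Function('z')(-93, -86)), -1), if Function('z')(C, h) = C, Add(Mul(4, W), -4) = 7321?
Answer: Rational(4, 6953) ≈ 0.00057529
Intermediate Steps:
W = Rational(7325, 4) (W = Add(1, Mul(Rational(1, 4), 7321)) = Add(1, Rational(7321, 4)) = Rational(7325, 4) ≈ 1831.3)
Pow(Add(W, Function('z')(-93, -86)), -1) = Pow(Add(Rational(7325, 4), -93), -1) = Pow(Rational(6953, 4), -1) = Rational(4, 6953)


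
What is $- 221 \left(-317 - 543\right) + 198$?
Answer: $190258$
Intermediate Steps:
$- 221 \left(-317 - 543\right) + 198 = \left(-221\right) \left(-860\right) + 198 = 190060 + 198 = 190258$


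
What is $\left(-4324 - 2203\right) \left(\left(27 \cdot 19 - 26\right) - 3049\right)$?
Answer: $16722174$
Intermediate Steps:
$\left(-4324 - 2203\right) \left(\left(27 \cdot 19 - 26\right) - 3049\right) = - 6527 \left(\left(513 - 26\right) - 3049\right) = - 6527 \left(487 - 3049\right) = \left(-6527\right) \left(-2562\right) = 16722174$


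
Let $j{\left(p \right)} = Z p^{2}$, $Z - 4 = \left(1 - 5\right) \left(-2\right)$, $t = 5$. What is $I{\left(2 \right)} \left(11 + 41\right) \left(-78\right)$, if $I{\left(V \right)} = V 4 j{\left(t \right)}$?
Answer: $-9734400$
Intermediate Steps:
$Z = 12$ ($Z = 4 + \left(1 - 5\right) \left(-2\right) = 4 - -8 = 4 + 8 = 12$)
$j{\left(p \right)} = 12 p^{2}$
$I{\left(V \right)} = 1200 V$ ($I{\left(V \right)} = V 4 \cdot 12 \cdot 5^{2} = 4 V 12 \cdot 25 = 4 V 300 = 1200 V$)
$I{\left(2 \right)} \left(11 + 41\right) \left(-78\right) = 1200 \cdot 2 \left(11 + 41\right) \left(-78\right) = 2400 \cdot 52 \left(-78\right) = 124800 \left(-78\right) = -9734400$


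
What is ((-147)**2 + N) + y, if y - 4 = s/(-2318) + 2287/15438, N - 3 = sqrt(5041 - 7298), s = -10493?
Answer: 193425497786/8946321 + I*sqrt(2257) ≈ 21621.0 + 47.508*I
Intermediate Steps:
N = 3 + I*sqrt(2257) (N = 3 + sqrt(5041 - 7298) = 3 + sqrt(-2257) = 3 + I*sqrt(2257) ≈ 3.0 + 47.508*I)
y = 77608334/8946321 (y = 4 + (-10493/(-2318) + 2287/15438) = 4 + (-10493*(-1/2318) + 2287*(1/15438)) = 4 + (10493/2318 + 2287/15438) = 4 + 41823050/8946321 = 77608334/8946321 ≈ 8.6749)
((-147)**2 + N) + y = ((-147)**2 + (3 + I*sqrt(2257))) + 77608334/8946321 = (21609 + (3 + I*sqrt(2257))) + 77608334/8946321 = (21612 + I*sqrt(2257)) + 77608334/8946321 = 193425497786/8946321 + I*sqrt(2257)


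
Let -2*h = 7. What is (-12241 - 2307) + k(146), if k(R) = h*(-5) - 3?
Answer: -29067/2 ≈ -14534.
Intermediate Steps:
h = -7/2 (h = -½*7 = -7/2 ≈ -3.5000)
k(R) = 29/2 (k(R) = -7/2*(-5) - 3 = 35/2 - 3 = 29/2)
(-12241 - 2307) + k(146) = (-12241 - 2307) + 29/2 = -14548 + 29/2 = -29067/2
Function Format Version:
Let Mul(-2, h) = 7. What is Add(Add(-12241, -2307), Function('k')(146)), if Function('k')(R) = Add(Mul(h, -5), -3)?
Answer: Rational(-29067, 2) ≈ -14534.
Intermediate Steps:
h = Rational(-7, 2) (h = Mul(Rational(-1, 2), 7) = Rational(-7, 2) ≈ -3.5000)
Function('k')(R) = Rational(29, 2) (Function('k')(R) = Add(Mul(Rational(-7, 2), -5), -3) = Add(Rational(35, 2), -3) = Rational(29, 2))
Add(Add(-12241, -2307), Function('k')(146)) = Add(Add(-12241, -2307), Rational(29, 2)) = Add(-14548, Rational(29, 2)) = Rational(-29067, 2)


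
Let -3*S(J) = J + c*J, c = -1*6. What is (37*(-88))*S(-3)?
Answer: 16280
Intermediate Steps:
c = -6
S(J) = 5*J/3 (S(J) = -(J - 6*J)/3 = -(-5)*J/3 = 5*J/3)
(37*(-88))*S(-3) = (37*(-88))*((5/3)*(-3)) = -3256*(-5) = 16280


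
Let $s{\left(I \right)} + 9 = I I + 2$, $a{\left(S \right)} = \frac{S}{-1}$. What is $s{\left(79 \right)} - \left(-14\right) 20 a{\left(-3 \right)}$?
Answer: $7074$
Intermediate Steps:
$a{\left(S \right)} = - S$ ($a{\left(S \right)} = S \left(-1\right) = - S$)
$s{\left(I \right)} = -7 + I^{2}$ ($s{\left(I \right)} = -9 + \left(I I + 2\right) = -9 + \left(I^{2} + 2\right) = -9 + \left(2 + I^{2}\right) = -7 + I^{2}$)
$s{\left(79 \right)} - \left(-14\right) 20 a{\left(-3 \right)} = \left(-7 + 79^{2}\right) - \left(-14\right) 20 \left(\left(-1\right) \left(-3\right)\right) = \left(-7 + 6241\right) - \left(-280\right) 3 = 6234 - -840 = 6234 + 840 = 7074$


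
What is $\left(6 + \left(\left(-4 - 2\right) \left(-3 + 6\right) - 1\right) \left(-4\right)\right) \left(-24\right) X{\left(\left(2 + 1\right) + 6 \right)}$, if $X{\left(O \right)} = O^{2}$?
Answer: $-159408$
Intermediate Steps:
$\left(6 + \left(\left(-4 - 2\right) \left(-3 + 6\right) - 1\right) \left(-4\right)\right) \left(-24\right) X{\left(\left(2 + 1\right) + 6 \right)} = \left(6 + \left(\left(-4 - 2\right) \left(-3 + 6\right) - 1\right) \left(-4\right)\right) \left(-24\right) \left(\left(2 + 1\right) + 6\right)^{2} = \left(6 + \left(\left(-6\right) 3 - 1\right) \left(-4\right)\right) \left(-24\right) \left(3 + 6\right)^{2} = \left(6 + \left(-18 - 1\right) \left(-4\right)\right) \left(-24\right) 9^{2} = \left(6 - -76\right) \left(-24\right) 81 = \left(6 + 76\right) \left(-24\right) 81 = 82 \left(-24\right) 81 = \left(-1968\right) 81 = -159408$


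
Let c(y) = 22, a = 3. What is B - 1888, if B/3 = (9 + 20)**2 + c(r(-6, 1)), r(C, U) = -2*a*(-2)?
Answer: 701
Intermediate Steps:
r(C, U) = 12 (r(C, U) = -2*3*(-2) = -6*(-2) = 12)
B = 2589 (B = 3*((9 + 20)**2 + 22) = 3*(29**2 + 22) = 3*(841 + 22) = 3*863 = 2589)
B - 1888 = 2589 - 1888 = 701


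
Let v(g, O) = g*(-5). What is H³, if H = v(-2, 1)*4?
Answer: 64000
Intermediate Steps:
v(g, O) = -5*g
H = 40 (H = -5*(-2)*4 = 10*4 = 40)
H³ = 40³ = 64000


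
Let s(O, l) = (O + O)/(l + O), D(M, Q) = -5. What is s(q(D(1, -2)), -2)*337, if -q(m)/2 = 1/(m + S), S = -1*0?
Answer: -337/2 ≈ -168.50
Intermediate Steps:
S = 0
q(m) = -2/m (q(m) = -2/(m + 0) = -2/m)
s(O, l) = 2*O/(O + l) (s(O, l) = (2*O)/(O + l) = 2*O/(O + l))
s(q(D(1, -2)), -2)*337 = (2*(-2/(-5))/(-2/(-5) - 2))*337 = (2*(-2*(-1/5))/(-2*(-1/5) - 2))*337 = (2*(2/5)/(2/5 - 2))*337 = (2*(2/5)/(-8/5))*337 = (2*(2/5)*(-5/8))*337 = -1/2*337 = -337/2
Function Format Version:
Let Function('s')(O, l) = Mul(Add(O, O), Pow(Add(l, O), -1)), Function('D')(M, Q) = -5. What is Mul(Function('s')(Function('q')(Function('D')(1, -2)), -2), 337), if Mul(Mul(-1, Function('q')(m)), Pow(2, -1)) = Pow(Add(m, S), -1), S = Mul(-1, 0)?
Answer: Rational(-337, 2) ≈ -168.50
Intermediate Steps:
S = 0
Function('q')(m) = Mul(-2, Pow(m, -1)) (Function('q')(m) = Mul(-2, Pow(Add(m, 0), -1)) = Mul(-2, Pow(m, -1)))
Function('s')(O, l) = Mul(2, O, Pow(Add(O, l), -1)) (Function('s')(O, l) = Mul(Mul(2, O), Pow(Add(O, l), -1)) = Mul(2, O, Pow(Add(O, l), -1)))
Mul(Function('s')(Function('q')(Function('D')(1, -2)), -2), 337) = Mul(Mul(2, Mul(-2, Pow(-5, -1)), Pow(Add(Mul(-2, Pow(-5, -1)), -2), -1)), 337) = Mul(Mul(2, Mul(-2, Rational(-1, 5)), Pow(Add(Mul(-2, Rational(-1, 5)), -2), -1)), 337) = Mul(Mul(2, Rational(2, 5), Pow(Add(Rational(2, 5), -2), -1)), 337) = Mul(Mul(2, Rational(2, 5), Pow(Rational(-8, 5), -1)), 337) = Mul(Mul(2, Rational(2, 5), Rational(-5, 8)), 337) = Mul(Rational(-1, 2), 337) = Rational(-337, 2)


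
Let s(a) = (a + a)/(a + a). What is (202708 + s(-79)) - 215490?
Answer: -12781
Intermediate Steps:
s(a) = 1 (s(a) = (2*a)/((2*a)) = (2*a)*(1/(2*a)) = 1)
(202708 + s(-79)) - 215490 = (202708 + 1) - 215490 = 202709 - 215490 = -12781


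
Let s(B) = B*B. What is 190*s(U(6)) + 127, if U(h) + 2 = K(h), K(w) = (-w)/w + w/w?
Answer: 887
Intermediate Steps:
K(w) = 0 (K(w) = -1 + 1 = 0)
U(h) = -2 (U(h) = -2 + 0 = -2)
s(B) = B**2
190*s(U(6)) + 127 = 190*(-2)**2 + 127 = 190*4 + 127 = 760 + 127 = 887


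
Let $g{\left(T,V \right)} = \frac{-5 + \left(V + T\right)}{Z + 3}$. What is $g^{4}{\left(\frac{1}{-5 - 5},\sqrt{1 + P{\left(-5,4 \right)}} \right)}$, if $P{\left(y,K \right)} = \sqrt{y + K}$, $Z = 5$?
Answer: $\frac{\left(51 - 10 \sqrt{1 + i}\right)^{4}}{40960000} \approx 0.057736 - 0.028103 i$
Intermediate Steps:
$P{\left(y,K \right)} = \sqrt{K + y}$
$g{\left(T,V \right)} = - \frac{5}{8} + \frac{T}{8} + \frac{V}{8}$ ($g{\left(T,V \right)} = \frac{-5 + \left(V + T\right)}{5 + 3} = \frac{-5 + \left(T + V\right)}{8} = \left(-5 + T + V\right) \frac{1}{8} = - \frac{5}{8} + \frac{T}{8} + \frac{V}{8}$)
$g^{4}{\left(\frac{1}{-5 - 5},\sqrt{1 + P{\left(-5,4 \right)}} \right)} = \left(- \frac{5}{8} + \frac{1}{8 \left(-5 - 5\right)} + \frac{\sqrt{1 + \sqrt{4 - 5}}}{8}\right)^{4} = \left(- \frac{5}{8} + \frac{1}{8 \left(-10\right)} + \frac{\sqrt{1 + \sqrt{-1}}}{8}\right)^{4} = \left(- \frac{5}{8} + \frac{1}{8} \left(- \frac{1}{10}\right) + \frac{\sqrt{1 + i}}{8}\right)^{4} = \left(- \frac{5}{8} - \frac{1}{80} + \frac{\sqrt{1 + i}}{8}\right)^{4} = \left(- \frac{51}{80} + \frac{\sqrt{1 + i}}{8}\right)^{4}$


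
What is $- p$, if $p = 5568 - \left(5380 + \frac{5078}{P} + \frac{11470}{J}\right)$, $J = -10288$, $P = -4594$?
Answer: $- \frac{2247598295}{11815768} \approx -190.22$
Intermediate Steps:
$p = \frac{2247598295}{11815768}$ ($p = 5568 - \frac{63542597929}{11815768} = \frac{2247598295}{11815768} \approx 190.22$)
$- p = \left(-1\right) \frac{2247598295}{11815768} = - \frac{2247598295}{11815768}$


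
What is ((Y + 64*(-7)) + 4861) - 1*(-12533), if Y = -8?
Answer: 16938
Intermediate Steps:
((Y + 64*(-7)) + 4861) - 1*(-12533) = ((-8 + 64*(-7)) + 4861) - 1*(-12533) = ((-8 - 448) + 4861) + 12533 = (-456 + 4861) + 12533 = 4405 + 12533 = 16938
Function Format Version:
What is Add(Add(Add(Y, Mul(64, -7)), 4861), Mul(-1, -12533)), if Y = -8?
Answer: 16938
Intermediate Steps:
Add(Add(Add(Y, Mul(64, -7)), 4861), Mul(-1, -12533)) = Add(Add(Add(-8, Mul(64, -7)), 4861), Mul(-1, -12533)) = Add(Add(Add(-8, -448), 4861), 12533) = Add(Add(-456, 4861), 12533) = Add(4405, 12533) = 16938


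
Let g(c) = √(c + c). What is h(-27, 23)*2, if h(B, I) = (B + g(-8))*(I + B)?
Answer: 216 - 32*I ≈ 216.0 - 32.0*I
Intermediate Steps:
g(c) = √2*√c (g(c) = √(2*c) = √2*√c)
h(B, I) = (B + I)*(B + 4*I) (h(B, I) = (B + √2*√(-8))*(I + B) = (B + √2*(2*I*√2))*(B + I) = (B + 4*I)*(B + I) = (B + I)*(B + 4*I))
h(-27, 23)*2 = ((-27)² - 27*23 + 4*I*(-27) + 4*I*23)*2 = (729 - 621 - 108*I + 92*I)*2 = (108 - 16*I)*2 = 216 - 32*I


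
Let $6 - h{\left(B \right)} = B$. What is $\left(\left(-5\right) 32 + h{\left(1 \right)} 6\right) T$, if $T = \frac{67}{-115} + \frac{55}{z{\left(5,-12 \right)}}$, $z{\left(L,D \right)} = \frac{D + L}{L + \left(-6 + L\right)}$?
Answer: $\frac{669994}{161} \approx 4161.5$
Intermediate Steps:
$h{\left(B \right)} = 6 - B$
$z{\left(L,D \right)} = \frac{D + L}{-6 + 2 L}$
$T = - \frac{25769}{805}$ ($T = \frac{67}{-115} + \frac{55}{\frac{1}{2} \frac{1}{-3 + 5} \left(-12 + 5\right)} = 67 \left(- \frac{1}{115}\right) + \frac{55}{\frac{1}{2} \cdot \frac{1}{2} \left(-7\right)} = - \frac{67}{115} + \frac{55}{\frac{1}{2} \cdot \frac{1}{2} \left(-7\right)} = - \frac{67}{115} + \frac{55}{- \frac{7}{4}} = - \frac{67}{115} + 55 \left(- \frac{4}{7}\right) = - \frac{67}{115} - \frac{220}{7} = - \frac{25769}{805} \approx -32.011$)
$\left(\left(-5\right) 32 + h{\left(1 \right)} 6\right) T = \left(\left(-5\right) 32 + \left(6 - 1\right) 6\right) \left(- \frac{25769}{805}\right) = \left(-160 + \left(6 - 1\right) 6\right) \left(- \frac{25769}{805}\right) = \left(-160 + 5 \cdot 6\right) \left(- \frac{25769}{805}\right) = \left(-160 + 30\right) \left(- \frac{25769}{805}\right) = \left(-130\right) \left(- \frac{25769}{805}\right) = \frac{669994}{161}$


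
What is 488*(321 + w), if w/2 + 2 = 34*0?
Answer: 154696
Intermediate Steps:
w = -4 (w = -4 + 2*(34*0) = -4 + 2*0 = -4 + 0 = -4)
488*(321 + w) = 488*(321 - 4) = 488*317 = 154696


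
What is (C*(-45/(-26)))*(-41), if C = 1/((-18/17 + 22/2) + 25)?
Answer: -3485/1716 ≈ -2.0309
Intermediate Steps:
C = 17/594 (C = 1/((-18*1/17 + 22*(½)) + 25) = 1/((-18/17 + 11) + 25) = 1/(169/17 + 25) = 1/(594/17) = 17/594 ≈ 0.028620)
(C*(-45/(-26)))*(-41) = (17*(-45/(-26))/594)*(-41) = (17*(-45*(-1/26))/594)*(-41) = ((17/594)*(45/26))*(-41) = (85/1716)*(-41) = -3485/1716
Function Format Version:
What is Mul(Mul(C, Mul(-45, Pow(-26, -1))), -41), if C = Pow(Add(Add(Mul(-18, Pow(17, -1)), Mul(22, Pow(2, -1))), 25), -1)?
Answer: Rational(-3485, 1716) ≈ -2.0309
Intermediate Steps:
C = Rational(17, 594) (C = Pow(Add(Add(Mul(-18, Rational(1, 17)), Mul(22, Rational(1, 2))), 25), -1) = Pow(Add(Add(Rational(-18, 17), 11), 25), -1) = Pow(Add(Rational(169, 17), 25), -1) = Pow(Rational(594, 17), -1) = Rational(17, 594) ≈ 0.028620)
Mul(Mul(C, Mul(-45, Pow(-26, -1))), -41) = Mul(Mul(Rational(17, 594), Mul(-45, Pow(-26, -1))), -41) = Mul(Mul(Rational(17, 594), Mul(-45, Rational(-1, 26))), -41) = Mul(Mul(Rational(17, 594), Rational(45, 26)), -41) = Mul(Rational(85, 1716), -41) = Rational(-3485, 1716)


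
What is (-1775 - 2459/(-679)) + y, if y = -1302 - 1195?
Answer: -2898229/679 ≈ -4268.4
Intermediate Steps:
y = -2497
(-1775 - 2459/(-679)) + y = (-1775 - 2459/(-679)) - 2497 = (-1775 - 2459*(-1/679)) - 2497 = (-1775 + 2459/679) - 2497 = -1202766/679 - 2497 = -2898229/679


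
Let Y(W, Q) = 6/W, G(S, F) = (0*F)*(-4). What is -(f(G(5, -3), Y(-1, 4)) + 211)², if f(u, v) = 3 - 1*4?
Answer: -44100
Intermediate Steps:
G(S, F) = 0 (G(S, F) = 0*(-4) = 0)
f(u, v) = -1 (f(u, v) = 3 - 4 = -1)
-(f(G(5, -3), Y(-1, 4)) + 211)² = -(-1 + 211)² = -1*210² = -1*44100 = -44100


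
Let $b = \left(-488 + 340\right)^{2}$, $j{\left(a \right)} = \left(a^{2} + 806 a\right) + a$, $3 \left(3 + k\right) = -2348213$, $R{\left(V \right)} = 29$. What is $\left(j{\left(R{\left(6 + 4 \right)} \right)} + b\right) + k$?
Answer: $- \frac{2209778}{3} \approx -7.3659 \cdot 10^{5}$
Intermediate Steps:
$k = - \frac{2348222}{3}$ ($k = -3 + \frac{1}{3} \left(-2348213\right) = -3 - \frac{2348213}{3} = - \frac{2348222}{3} \approx -7.8274 \cdot 10^{5}$)
$j{\left(a \right)} = a^{2} + 807 a$
$b = 21904$ ($b = \left(-148\right)^{2} = 21904$)
$\left(j{\left(R{\left(6 + 4 \right)} \right)} + b\right) + k = \left(29 \left(807 + 29\right) + 21904\right) - \frac{2348222}{3} = \left(29 \cdot 836 + 21904\right) - \frac{2348222}{3} = \left(24244 + 21904\right) - \frac{2348222}{3} = 46148 - \frac{2348222}{3} = - \frac{2209778}{3}$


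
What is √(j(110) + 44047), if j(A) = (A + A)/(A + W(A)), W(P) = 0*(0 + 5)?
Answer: √44049 ≈ 209.88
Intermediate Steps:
W(P) = 0 (W(P) = 0*5 = 0)
j(A) = 2 (j(A) = (A + A)/(A + 0) = (2*A)/A = 2)
√(j(110) + 44047) = √(2 + 44047) = √44049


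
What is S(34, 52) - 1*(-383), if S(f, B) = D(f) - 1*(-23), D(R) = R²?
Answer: 1562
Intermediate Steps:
S(f, B) = 23 + f² (S(f, B) = f² - 1*(-23) = f² + 23 = 23 + f²)
S(34, 52) - 1*(-383) = (23 + 34²) - 1*(-383) = (23 + 1156) + 383 = 1179 + 383 = 1562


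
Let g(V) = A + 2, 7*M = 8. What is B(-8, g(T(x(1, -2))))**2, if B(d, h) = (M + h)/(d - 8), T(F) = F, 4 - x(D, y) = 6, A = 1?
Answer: 841/12544 ≈ 0.067044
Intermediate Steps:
x(D, y) = -2 (x(D, y) = 4 - 1*6 = 4 - 6 = -2)
M = 8/7 (M = (1/7)*8 = 8/7 ≈ 1.1429)
g(V) = 3 (g(V) = 1 + 2 = 3)
B(d, h) = (8/7 + h)/(-8 + d) (B(d, h) = (8/7 + h)/(d - 8) = (8/7 + h)/(-8 + d))
B(-8, g(T(x(1, -2))))**2 = ((8/7 + 3)/(-8 - 8))**2 = ((29/7)/(-16))**2 = (-1/16*29/7)**2 = (-29/112)**2 = 841/12544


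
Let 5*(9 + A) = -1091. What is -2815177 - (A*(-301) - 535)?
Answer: -14415146/5 ≈ -2.8830e+6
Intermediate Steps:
A = -1136/5 (A = -9 + (⅕)*(-1091) = -9 - 1091/5 = -1136/5 ≈ -227.20)
-2815177 - (A*(-301) - 535) = -2815177 - (-1136/5*(-301) - 535) = -2815177 - (341936/5 - 535) = -2815177 - 1*339261/5 = -2815177 - 339261/5 = -14415146/5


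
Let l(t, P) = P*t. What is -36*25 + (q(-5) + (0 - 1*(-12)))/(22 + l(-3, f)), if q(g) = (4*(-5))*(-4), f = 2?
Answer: -3577/4 ≈ -894.25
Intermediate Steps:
q(g) = 80 (q(g) = -20*(-4) = 80)
-36*25 + (q(-5) + (0 - 1*(-12)))/(22 + l(-3, f)) = -36*25 + (80 + (0 - 1*(-12)))/(22 + 2*(-3)) = -900 + (80 + (0 + 12))/(22 - 6) = -900 + (80 + 12)/16 = -900 + 92*(1/16) = -900 + 23/4 = -3577/4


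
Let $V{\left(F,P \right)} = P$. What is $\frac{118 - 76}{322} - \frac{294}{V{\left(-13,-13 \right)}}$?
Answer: $\frac{6801}{299} \approx 22.746$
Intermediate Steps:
$\frac{118 - 76}{322} - \frac{294}{V{\left(-13,-13 \right)}} = \frac{118 - 76}{322} - \frac{294}{-13} = 42 \cdot \frac{1}{322} - - \frac{294}{13} = \frac{3}{23} + \frac{294}{13} = \frac{6801}{299}$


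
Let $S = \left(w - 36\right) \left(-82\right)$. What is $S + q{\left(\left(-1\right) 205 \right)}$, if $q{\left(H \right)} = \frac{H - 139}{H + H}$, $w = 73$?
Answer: $- \frac{621798}{205} \approx -3033.2$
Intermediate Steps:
$q{\left(H \right)} = \frac{-139 + H}{2 H}$
$S = -3034$ ($S = \left(73 - 36\right) \left(-82\right) = 37 \left(-82\right) = -3034$)
$S + q{\left(\left(-1\right) 205 \right)} = -3034 + \frac{-139 - 205}{2 \left(\left(-1\right) 205\right)} = -3034 + \frac{-139 - 205}{2 \left(-205\right)} = -3034 + \frac{1}{2} \left(- \frac{1}{205}\right) \left(-344\right) = -3034 + \frac{172}{205} = - \frac{621798}{205}$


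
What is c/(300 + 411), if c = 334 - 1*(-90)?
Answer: 424/711 ≈ 0.59634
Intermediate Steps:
c = 424 (c = 334 + 90 = 424)
c/(300 + 411) = 424/(300 + 411) = 424/711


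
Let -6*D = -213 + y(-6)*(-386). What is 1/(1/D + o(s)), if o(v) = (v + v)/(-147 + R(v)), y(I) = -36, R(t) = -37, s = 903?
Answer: -419612/4118767 ≈ -0.10188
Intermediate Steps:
o(v) = -v/92 (o(v) = (v + v)/(-147 - 37) = (2*v)/(-184) = (2*v)*(-1/184) = -v/92)
D = -4561/2 (D = -(-213 - 36*(-386))/6 = -(-213 + 13896)/6 = -⅙*13683 = -4561/2 ≈ -2280.5)
1/(1/D + o(s)) = 1/(1/(-4561/2) - 1/92*903) = 1/(-2/4561 - 903/92) = 1/(-4118767/419612) = -419612/4118767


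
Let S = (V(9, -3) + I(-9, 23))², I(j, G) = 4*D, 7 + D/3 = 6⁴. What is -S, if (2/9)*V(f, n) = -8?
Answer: -238146624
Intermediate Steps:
D = 3867 (D = -21 + 3*6⁴ = -21 + 3*1296 = -21 + 3888 = 3867)
I(j, G) = 15468 (I(j, G) = 4*3867 = 15468)
V(f, n) = -36 (V(f, n) = (9/2)*(-8) = -36)
S = 238146624 (S = (-36 + 15468)² = 15432² = 238146624)
-S = -1*238146624 = -238146624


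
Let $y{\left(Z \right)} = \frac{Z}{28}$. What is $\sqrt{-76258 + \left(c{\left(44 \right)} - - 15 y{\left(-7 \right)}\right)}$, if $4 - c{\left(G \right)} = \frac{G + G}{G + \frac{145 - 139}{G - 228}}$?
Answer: $\frac{i \sqrt{4991055841055}}{8090} \approx 276.15 i$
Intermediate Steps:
$y{\left(Z \right)} = \frac{Z}{28}$ ($y{\left(Z \right)} = Z \frac{1}{28} = \frac{Z}{28}$)
$c{\left(G \right)} = 4 - \frac{2 G}{G + \frac{6}{-228 + G}}$ ($c{\left(G \right)} = 4 - \frac{G + G}{G + \frac{145 - 139}{G - 228}} = 4 - \frac{2 G}{G + \frac{6}{-228 + G}}$)
$\sqrt{-76258 + \left(c{\left(44 \right)} - - 15 y{\left(-7 \right)}\right)} = \sqrt{-76258 + \left(\frac{2 \left(12 + 44^{2} - 10032\right)}{6 + 44^{2} - 10032} - - 15 \cdot \frac{1}{28} \left(-7\right)\right)} = \sqrt{-76258 + \left(\frac{2 \left(12 + 1936 - 10032\right)}{6 + 1936 - 10032} - \left(-15\right) \left(- \frac{1}{4}\right)\right)} = \sqrt{-76258 - \left(\frac{15}{4} - 2 \frac{1}{-8090} \left(-8084\right)\right)} = \sqrt{-76258 - \left(\frac{15}{4} + \frac{1}{4045} \left(-8084\right)\right)} = \sqrt{-76258 + \left(\frac{8084}{4045} - \frac{15}{4}\right)} = \sqrt{-76258 - \frac{28339}{16180}} = \sqrt{- \frac{1233882779}{16180}} = \frac{i \sqrt{4991055841055}}{8090}$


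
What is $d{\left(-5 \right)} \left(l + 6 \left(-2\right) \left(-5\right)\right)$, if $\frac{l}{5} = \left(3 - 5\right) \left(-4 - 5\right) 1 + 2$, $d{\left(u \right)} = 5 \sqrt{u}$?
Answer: $800 i \sqrt{5} \approx 1788.9 i$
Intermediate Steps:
$l = 100$ ($l = 5 \left(\left(3 - 5\right) \left(-4 - 5\right) 1 + 2\right) = 5 \left(\left(-2\right) \left(-9\right) 1 + 2\right) = 5 \left(18 \cdot 1 + 2\right) = 5 \left(18 + 2\right) = 5 \cdot 20 = 100$)
$d{\left(-5 \right)} \left(l + 6 \left(-2\right) \left(-5\right)\right) = 5 \sqrt{-5} \left(100 + 6 \left(-2\right) \left(-5\right)\right) = 5 i \sqrt{5} \left(100 - -60\right) = 5 i \sqrt{5} \left(100 + 60\right) = 5 i \sqrt{5} \cdot 160 = 800 i \sqrt{5}$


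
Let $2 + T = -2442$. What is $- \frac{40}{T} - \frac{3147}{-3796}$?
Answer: $\frac{150829}{178412} \approx 0.8454$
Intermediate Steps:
$T = -2444$ ($T = -2 - 2442 = -2444$)
$- \frac{40}{T} - \frac{3147}{-3796} = - \frac{40}{-2444} - \frac{3147}{-3796} = \left(-40\right) \left(- \frac{1}{2444}\right) - - \frac{3147}{3796} = \frac{10}{611} + \frac{3147}{3796} = \frac{150829}{178412}$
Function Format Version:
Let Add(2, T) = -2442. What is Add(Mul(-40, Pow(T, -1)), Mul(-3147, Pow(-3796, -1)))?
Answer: Rational(150829, 178412) ≈ 0.84540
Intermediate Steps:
T = -2444 (T = Add(-2, -2442) = -2444)
Add(Mul(-40, Pow(T, -1)), Mul(-3147, Pow(-3796, -1))) = Add(Mul(-40, Pow(-2444, -1)), Mul(-3147, Pow(-3796, -1))) = Add(Mul(-40, Rational(-1, 2444)), Mul(-3147, Rational(-1, 3796))) = Add(Rational(10, 611), Rational(3147, 3796)) = Rational(150829, 178412)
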